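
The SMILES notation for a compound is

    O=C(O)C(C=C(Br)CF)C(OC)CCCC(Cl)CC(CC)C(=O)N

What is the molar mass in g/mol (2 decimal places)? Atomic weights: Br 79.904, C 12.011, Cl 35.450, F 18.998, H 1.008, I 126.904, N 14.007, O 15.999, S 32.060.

430.74 g/mol

First, the molecular formula is C16H26BrClFNO4 (counting implicit H from valence).
  Br: 1 × 79.904 = 79.904
  C: 16 × 12.011 = 192.176
  Cl: 1 × 35.450 = 35.450
  F: 1 × 18.998 = 18.998
  H: 26 × 1.008 = 26.208
  N: 1 × 14.007 = 14.007
  O: 4 × 15.999 = 63.996
Sum: 1×79.904 + 16×12.011 + 1×35.450 + 1×18.998 + 26×1.008 + 1×14.007 + 4×15.999 = 430.739 → 430.74 g/mol.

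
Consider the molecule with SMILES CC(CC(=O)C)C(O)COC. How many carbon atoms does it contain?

Count every carbon token in the SMILES (each C, including those in ring-closure positions and inside branches).
Carbon count: 8.

8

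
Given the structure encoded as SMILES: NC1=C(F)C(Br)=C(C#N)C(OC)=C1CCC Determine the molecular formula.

C11H12BrFN2O

Walk through each heavy atom and fill implicit hydrogens from standard valence (C 4, N 3, O 2, S 2, halogen 1):
  atom 1: N, bond orders sum to 1 (valence 3) → 2 H
  atom 2: C, bond orders sum to 4 (valence 4) → 0 H
  atom 3: C, bond orders sum to 4 (valence 4) → 0 H
  atom 4: F (halogen, monovalent) → 0 H
  atom 5: C, bond orders sum to 4 (valence 4) → 0 H
  atom 6: Br (halogen, monovalent) → 0 H
  atom 7: C, bond orders sum to 4 (valence 4) → 0 H
  atom 8: C, bond orders sum to 4 (valence 4) → 0 H
  atom 9: N, bond orders sum to 3 (valence 3) → 0 H
  atom 10: C, bond orders sum to 4 (valence 4) → 0 H
  atom 11: O, bond orders sum to 2 (valence 2) → 0 H
  atom 12: C, bond orders sum to 1 (valence 4) → 3 H
  atom 13: C, bond orders sum to 4 (valence 4) → 0 H
  atom 14: C, bond orders sum to 2 (valence 4) → 2 H
  atom 15: C, bond orders sum to 2 (valence 4) → 2 H
  atom 16: C, bond orders sum to 1 (valence 4) → 3 H
Totals → C:11, H:12, Br:1, F:1, N:2, O:1.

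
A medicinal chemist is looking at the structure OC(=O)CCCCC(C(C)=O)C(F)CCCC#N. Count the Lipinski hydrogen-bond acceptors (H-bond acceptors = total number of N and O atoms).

4

N atoms: 1; O atoms: 3.
Lipinski HBA = 1 + 3 = 4.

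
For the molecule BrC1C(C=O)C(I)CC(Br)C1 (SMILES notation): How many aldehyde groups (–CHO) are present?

1

The aldehyde motif appears at heavy-atom position 4 in the SMILES.
Aldehyde count: 1.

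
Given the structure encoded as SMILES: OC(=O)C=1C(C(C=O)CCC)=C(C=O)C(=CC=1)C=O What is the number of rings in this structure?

1

In SMILES, each pair of matching ring-closure digits denotes one ring-closing bond; the number of such bonds equals the number of independent rings.
Ring-closure bonds here: 1.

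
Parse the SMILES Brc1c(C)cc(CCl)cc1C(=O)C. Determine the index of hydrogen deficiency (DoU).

Molecular formula: C10H10BrClO.
DoU = (2C + 2 + N − H − X) / 2, where X is the halogen count and O/S are ignored.
    = (2·10 + 2 + 0 − 10 − 2) / 2 = 10 / 2 = 5.

5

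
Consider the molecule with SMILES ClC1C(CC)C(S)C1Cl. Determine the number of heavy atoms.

Every atom symbol written in the SMILES (organic subset) is one heavy atom; implicit H are not written.
Heavy atoms by element → C:6, Cl:2, S:1.
Total: 9.

9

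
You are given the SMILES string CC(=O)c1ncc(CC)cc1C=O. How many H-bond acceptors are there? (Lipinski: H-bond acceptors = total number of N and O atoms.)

N atoms: 1; O atoms: 2.
Lipinski HBA = 1 + 2 = 3.

3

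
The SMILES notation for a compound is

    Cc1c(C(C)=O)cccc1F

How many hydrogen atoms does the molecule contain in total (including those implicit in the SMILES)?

Walk through each heavy atom and fill implicit hydrogens from standard valence (C 4, N 3, O 2, S 2, halogen 1); for lowercase aromatic atoms, an aromatic c carries 1 H when it has two neighbours and 0 H with three, and aromatic n carries 0 H:
  atom 1: C, bond orders sum to 1 (valence 4) → 3 H
  atom 2: aromatic c, 3 neighbours → 0 H
  atom 3: aromatic c, 3 neighbours → 0 H
  atom 4: C, bond orders sum to 4 (valence 4) → 0 H
  atom 5: C, bond orders sum to 1 (valence 4) → 3 H
  atom 6: O, bond orders sum to 2 (valence 2) → 0 H
  atom 7: aromatic c, 2 neighbours → 1 H
  atom 8: aromatic c, 2 neighbours → 1 H
  atom 9: aromatic c, 2 neighbours → 1 H
  atom 10: aromatic c, 3 neighbours → 0 H
  atom 11: F (halogen, monovalent) → 0 H
Total hydrogens: 9.

9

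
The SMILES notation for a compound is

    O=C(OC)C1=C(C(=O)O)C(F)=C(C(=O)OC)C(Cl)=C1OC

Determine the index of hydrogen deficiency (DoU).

Degree of unsaturation = (number of rings) + (number of π bonds).
Ring closures in the SMILES: 1.
π bonds: 6 double bonds (each 1 DoU) → 6 DoU from unsaturation.
Total DoU = 1 + 6 = 7.

7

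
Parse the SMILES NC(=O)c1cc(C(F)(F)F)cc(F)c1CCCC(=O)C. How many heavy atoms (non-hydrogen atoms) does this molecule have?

20

Every atom symbol written in the SMILES (organic subset) is one heavy atom; implicit H are not written.
Heavy atoms by element → C:13, F:4, N:1, O:2.
Total: 20.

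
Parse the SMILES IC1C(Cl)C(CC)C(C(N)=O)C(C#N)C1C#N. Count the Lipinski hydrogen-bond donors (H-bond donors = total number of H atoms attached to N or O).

Donors: find every N or O and count the H atoms it carries.
  atom 10 (N): bond orders sum to 1 → 2 H
  atom 11 (O): bond orders sum to 2 → 0 H
  atom 14 (N): bond orders sum to 3 → 0 H
  atom 17 (N): bond orders sum to 3 → 0 H
Lipinski HBD = 2.

2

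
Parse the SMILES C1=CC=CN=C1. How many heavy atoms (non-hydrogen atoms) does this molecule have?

6

Every atom symbol written in the SMILES (organic subset) is one heavy atom; implicit H are not written.
Heavy atoms by element → C:5, N:1.
Total: 6.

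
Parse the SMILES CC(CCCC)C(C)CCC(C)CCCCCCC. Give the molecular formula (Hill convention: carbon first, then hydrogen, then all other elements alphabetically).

C19H40

Walk through each heavy atom and fill implicit hydrogens from standard valence (C 4, N 3, O 2, S 2, halogen 1):
  atom 1: C, bond orders sum to 1 (valence 4) → 3 H
  atom 2: C, bond orders sum to 3 (valence 4) → 1 H
  atom 3: C, bond orders sum to 2 (valence 4) → 2 H
  atom 4: C, bond orders sum to 2 (valence 4) → 2 H
  atom 5: C, bond orders sum to 2 (valence 4) → 2 H
  atom 6: C, bond orders sum to 1 (valence 4) → 3 H
  atom 7: C, bond orders sum to 3 (valence 4) → 1 H
  atom 8: C, bond orders sum to 1 (valence 4) → 3 H
  atom 9: C, bond orders sum to 2 (valence 4) → 2 H
  atom 10: C, bond orders sum to 2 (valence 4) → 2 H
  atom 11: C, bond orders sum to 3 (valence 4) → 1 H
  atom 12: C, bond orders sum to 1 (valence 4) → 3 H
  atom 13: C, bond orders sum to 2 (valence 4) → 2 H
  atom 14: C, bond orders sum to 2 (valence 4) → 2 H
  atom 15: C, bond orders sum to 2 (valence 4) → 2 H
  atom 16: C, bond orders sum to 2 (valence 4) → 2 H
  atom 17: C, bond orders sum to 2 (valence 4) → 2 H
  atom 18: C, bond orders sum to 2 (valence 4) → 2 H
  atom 19: C, bond orders sum to 1 (valence 4) → 3 H
Totals → C:19, H:40.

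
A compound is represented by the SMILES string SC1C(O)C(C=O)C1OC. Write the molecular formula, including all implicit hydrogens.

Walk through each heavy atom and fill implicit hydrogens from standard valence (C 4, N 3, O 2, S 2, halogen 1):
  atom 1: S, bond orders sum to 1 (valence 2) → 1 H
  atom 2: C, bond orders sum to 3 (valence 4) → 1 H
  atom 3: C, bond orders sum to 3 (valence 4) → 1 H
  atom 4: O, bond orders sum to 1 (valence 2) → 1 H
  atom 5: C, bond orders sum to 3 (valence 4) → 1 H
  atom 6: C, bond orders sum to 3 (valence 4) → 1 H
  atom 7: O, bond orders sum to 2 (valence 2) → 0 H
  atom 8: C, bond orders sum to 3 (valence 4) → 1 H
  atom 9: O, bond orders sum to 2 (valence 2) → 0 H
  atom 10: C, bond orders sum to 1 (valence 4) → 3 H
Totals → C:6, H:10, O:3, S:1.
In Hill order: C6H10O3S.

C6H10O3S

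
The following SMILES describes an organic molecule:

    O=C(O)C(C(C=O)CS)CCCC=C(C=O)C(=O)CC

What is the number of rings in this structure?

In SMILES, each pair of matching ring-closure digits denotes one ring-closing bond; the number of such bonds equals the number of independent rings.
Ring-closure bonds here: 0.

0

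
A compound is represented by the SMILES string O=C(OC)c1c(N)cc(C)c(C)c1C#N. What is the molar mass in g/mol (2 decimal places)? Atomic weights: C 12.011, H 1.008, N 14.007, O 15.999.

First, the molecular formula is C11H12N2O2 (counting implicit H from valence).
  C: 11 × 12.011 = 132.121
  H: 12 × 1.008 = 12.096
  N: 2 × 14.007 = 28.014
  O: 2 × 15.999 = 31.998
Sum: 11×12.011 + 12×1.008 + 2×14.007 + 2×15.999 = 204.229 → 204.23 g/mol.

204.23 g/mol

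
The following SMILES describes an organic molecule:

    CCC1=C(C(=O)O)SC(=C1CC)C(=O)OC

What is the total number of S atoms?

Scan the SMILES for S atoms (remember two-letter symbols like Cl and Br are single atoms).
Sulfur count: 1.

1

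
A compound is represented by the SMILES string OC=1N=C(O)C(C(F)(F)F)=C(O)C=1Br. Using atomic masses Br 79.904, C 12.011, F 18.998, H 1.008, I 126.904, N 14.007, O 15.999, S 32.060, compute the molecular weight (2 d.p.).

First, the molecular formula is C6H3BrF3NO3 (counting implicit H from valence).
  Br: 1 × 79.904 = 79.904
  C: 6 × 12.011 = 72.066
  F: 3 × 18.998 = 56.994
  H: 3 × 1.008 = 3.024
  N: 1 × 14.007 = 14.007
  O: 3 × 15.999 = 47.997
Sum: 1×79.904 + 6×12.011 + 3×18.998 + 3×1.008 + 1×14.007 + 3×15.999 = 273.992 → 273.99 g/mol.

273.99 g/mol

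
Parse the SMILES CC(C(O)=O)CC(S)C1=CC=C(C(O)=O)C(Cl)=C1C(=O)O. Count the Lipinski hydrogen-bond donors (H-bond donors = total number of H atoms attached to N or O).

Donors: find every N or O and count the H atoms it carries.
  atom 4 (O): bond orders sum to 1 → 1 H
  atom 5 (O): bond orders sum to 2 → 0 H
  atom 14 (O): bond orders sum to 1 → 1 H
  atom 15 (O): bond orders sum to 2 → 0 H
  atom 20 (O): bond orders sum to 2 → 0 H
  atom 21 (O): bond orders sum to 1 → 1 H
Lipinski HBD = 3.

3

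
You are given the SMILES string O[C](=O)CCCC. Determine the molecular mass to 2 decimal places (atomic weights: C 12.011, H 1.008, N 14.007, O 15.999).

First, the molecular formula is C5H10O2 (counting implicit H from valence).
  C: 5 × 12.011 = 60.055
  H: 10 × 1.008 = 10.080
  O: 2 × 15.999 = 31.998
Sum: 5×12.011 + 10×1.008 + 2×15.999 = 102.133 → 102.13 g/mol.

102.13 g/mol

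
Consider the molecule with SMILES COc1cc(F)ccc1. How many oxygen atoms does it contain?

Scan the SMILES for O atoms (remember two-letter symbols like Cl and Br are single atoms).
Oxygen count: 1.

1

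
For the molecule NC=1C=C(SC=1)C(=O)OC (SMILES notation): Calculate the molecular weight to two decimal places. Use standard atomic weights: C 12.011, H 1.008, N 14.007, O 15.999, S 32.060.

157.19 g/mol

First, the molecular formula is C6H7NO2S (counting implicit H from valence).
  C: 6 × 12.011 = 72.066
  H: 7 × 1.008 = 7.056
  N: 1 × 14.007 = 14.007
  O: 2 × 15.999 = 31.998
  S: 1 × 32.060 = 32.060
Sum: 6×12.011 + 7×1.008 + 1×14.007 + 2×15.999 + 1×32.060 = 157.187 → 157.19 g/mol.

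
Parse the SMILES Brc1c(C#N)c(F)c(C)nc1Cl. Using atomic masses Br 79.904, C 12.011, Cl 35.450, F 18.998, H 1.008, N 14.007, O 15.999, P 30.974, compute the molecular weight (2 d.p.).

249.47 g/mol

First, the molecular formula is C7H3BrClFN2 (counting implicit H from valence).
  Br: 1 × 79.904 = 79.904
  C: 7 × 12.011 = 84.077
  Cl: 1 × 35.450 = 35.450
  F: 1 × 18.998 = 18.998
  H: 3 × 1.008 = 3.024
  N: 2 × 14.007 = 28.014
Sum: 1×79.904 + 7×12.011 + 1×35.450 + 1×18.998 + 3×1.008 + 2×14.007 = 249.467 → 249.47 g/mol.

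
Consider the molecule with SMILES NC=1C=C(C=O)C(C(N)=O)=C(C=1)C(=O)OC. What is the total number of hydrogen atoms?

10

Walk through each heavy atom and fill implicit hydrogens from standard valence (C 4, N 3, O 2, S 2, halogen 1):
  atom 1: N, bond orders sum to 1 (valence 3) → 2 H
  atom 2: C, bond orders sum to 4 (valence 4) → 0 H
  atom 3: C, bond orders sum to 3 (valence 4) → 1 H
  atom 4: C, bond orders sum to 4 (valence 4) → 0 H
  atom 5: C, bond orders sum to 3 (valence 4) → 1 H
  atom 6: O, bond orders sum to 2 (valence 2) → 0 H
  atom 7: C, bond orders sum to 4 (valence 4) → 0 H
  atom 8: C, bond orders sum to 4 (valence 4) → 0 H
  atom 9: N, bond orders sum to 1 (valence 3) → 2 H
  atom 10: O, bond orders sum to 2 (valence 2) → 0 H
  atom 11: C, bond orders sum to 4 (valence 4) → 0 H
  atom 12: C, bond orders sum to 3 (valence 4) → 1 H
  atom 13: C, bond orders sum to 4 (valence 4) → 0 H
  atom 14: O, bond orders sum to 2 (valence 2) → 0 H
  atom 15: O, bond orders sum to 2 (valence 2) → 0 H
  atom 16: C, bond orders sum to 1 (valence 4) → 3 H
Total hydrogens: 10.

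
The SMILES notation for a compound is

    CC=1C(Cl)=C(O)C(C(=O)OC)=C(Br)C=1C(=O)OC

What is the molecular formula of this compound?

Walk through each heavy atom and fill implicit hydrogens from standard valence (C 4, N 3, O 2, S 2, halogen 1):
  atom 1: C, bond orders sum to 1 (valence 4) → 3 H
  atom 2: C, bond orders sum to 4 (valence 4) → 0 H
  atom 3: C, bond orders sum to 4 (valence 4) → 0 H
  atom 4: Cl (halogen, monovalent) → 0 H
  atom 5: C, bond orders sum to 4 (valence 4) → 0 H
  atom 6: O, bond orders sum to 1 (valence 2) → 1 H
  atom 7: C, bond orders sum to 4 (valence 4) → 0 H
  atom 8: C, bond orders sum to 4 (valence 4) → 0 H
  atom 9: O, bond orders sum to 2 (valence 2) → 0 H
  atom 10: O, bond orders sum to 2 (valence 2) → 0 H
  atom 11: C, bond orders sum to 1 (valence 4) → 3 H
  atom 12: C, bond orders sum to 4 (valence 4) → 0 H
  atom 13: Br (halogen, monovalent) → 0 H
  atom 14: C, bond orders sum to 4 (valence 4) → 0 H
  atom 15: C, bond orders sum to 4 (valence 4) → 0 H
  atom 16: O, bond orders sum to 2 (valence 2) → 0 H
  atom 17: O, bond orders sum to 2 (valence 2) → 0 H
  atom 18: C, bond orders sum to 1 (valence 4) → 3 H
Totals → C:11, H:10, Br:1, Cl:1, O:5.
In Hill order: C11H10BrClO5.

C11H10BrClO5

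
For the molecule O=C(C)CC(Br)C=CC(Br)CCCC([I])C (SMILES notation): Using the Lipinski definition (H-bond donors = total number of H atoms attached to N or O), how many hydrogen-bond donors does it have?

0

Donors: find every N or O and count the H atoms it carries.
  atom 1 (O): bond orders sum to 2 → 0 H
Lipinski HBD = 0.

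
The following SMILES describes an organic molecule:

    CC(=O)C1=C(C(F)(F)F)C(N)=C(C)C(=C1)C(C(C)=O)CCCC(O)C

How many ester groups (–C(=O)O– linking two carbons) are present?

Scan the SMILES for the ester motif — none present.
Groups that are present: 1 hydroxyl, 2 ketone, 1 primary amine.

0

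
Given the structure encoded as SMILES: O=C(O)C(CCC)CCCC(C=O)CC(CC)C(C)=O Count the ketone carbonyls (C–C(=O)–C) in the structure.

1

The ketone motif appears at heavy-atom position 18 in the SMILES.
Other groups present: 1 aldehyde, 1 carboxylic acid.
Ketone count: 1.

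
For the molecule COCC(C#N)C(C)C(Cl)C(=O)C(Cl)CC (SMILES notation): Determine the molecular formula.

C11H17Cl2NO2

Walk through each heavy atom and fill implicit hydrogens from standard valence (C 4, N 3, O 2, S 2, halogen 1):
  atom 1: C, bond orders sum to 1 (valence 4) → 3 H
  atom 2: O, bond orders sum to 2 (valence 2) → 0 H
  atom 3: C, bond orders sum to 2 (valence 4) → 2 H
  atom 4: C, bond orders sum to 3 (valence 4) → 1 H
  atom 5: C, bond orders sum to 4 (valence 4) → 0 H
  atom 6: N, bond orders sum to 3 (valence 3) → 0 H
  atom 7: C, bond orders sum to 3 (valence 4) → 1 H
  atom 8: C, bond orders sum to 1 (valence 4) → 3 H
  atom 9: C, bond orders sum to 3 (valence 4) → 1 H
  atom 10: Cl (halogen, monovalent) → 0 H
  atom 11: C, bond orders sum to 4 (valence 4) → 0 H
  atom 12: O, bond orders sum to 2 (valence 2) → 0 H
  atom 13: C, bond orders sum to 3 (valence 4) → 1 H
  atom 14: Cl (halogen, monovalent) → 0 H
  atom 15: C, bond orders sum to 2 (valence 4) → 2 H
  atom 16: C, bond orders sum to 1 (valence 4) → 3 H
Totals → C:11, H:17, Cl:2, N:1, O:2.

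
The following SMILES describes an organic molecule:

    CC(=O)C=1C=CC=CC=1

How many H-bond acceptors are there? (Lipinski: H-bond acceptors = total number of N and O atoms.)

1

N atoms: 0; O atoms: 1.
Lipinski HBA = 0 + 1 = 1.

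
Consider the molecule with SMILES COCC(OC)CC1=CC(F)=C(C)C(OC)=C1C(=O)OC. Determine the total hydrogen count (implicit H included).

21

Walk through each heavy atom and fill implicit hydrogens from standard valence (C 4, N 3, O 2, S 2, halogen 1):
  atom 1: C, bond orders sum to 1 (valence 4) → 3 H
  atom 2: O, bond orders sum to 2 (valence 2) → 0 H
  atom 3: C, bond orders sum to 2 (valence 4) → 2 H
  atom 4: C, bond orders sum to 3 (valence 4) → 1 H
  atom 5: O, bond orders sum to 2 (valence 2) → 0 H
  atom 6: C, bond orders sum to 1 (valence 4) → 3 H
  atom 7: C, bond orders sum to 2 (valence 4) → 2 H
  atom 8: C, bond orders sum to 4 (valence 4) → 0 H
  atom 9: C, bond orders sum to 3 (valence 4) → 1 H
  atom 10: C, bond orders sum to 4 (valence 4) → 0 H
  atom 11: F (halogen, monovalent) → 0 H
  atom 12: C, bond orders sum to 4 (valence 4) → 0 H
  atom 13: C, bond orders sum to 1 (valence 4) → 3 H
  atom 14: C, bond orders sum to 4 (valence 4) → 0 H
  atom 15: O, bond orders sum to 2 (valence 2) → 0 H
  atom 16: C, bond orders sum to 1 (valence 4) → 3 H
  atom 17: C, bond orders sum to 4 (valence 4) → 0 H
  atom 18: C, bond orders sum to 4 (valence 4) → 0 H
  atom 19: O, bond orders sum to 2 (valence 2) → 0 H
  atom 20: O, bond orders sum to 2 (valence 2) → 0 H
  atom 21: C, bond orders sum to 1 (valence 4) → 3 H
Total hydrogens: 21.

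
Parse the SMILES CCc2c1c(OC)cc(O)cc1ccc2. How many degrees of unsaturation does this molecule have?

7

Molecular formula: C13H14O2.
DoU = (2C + 2 + N − H − X) / 2, where X is the halogen count and O/S are ignored.
    = (2·13 + 2 + 0 − 14 − 0) / 2 = 14 / 2 = 7.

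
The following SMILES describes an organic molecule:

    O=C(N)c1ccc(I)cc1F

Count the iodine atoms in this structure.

Scan the SMILES for I atoms (remember two-letter symbols like Cl and Br are single atoms).
Iodine count: 1.

1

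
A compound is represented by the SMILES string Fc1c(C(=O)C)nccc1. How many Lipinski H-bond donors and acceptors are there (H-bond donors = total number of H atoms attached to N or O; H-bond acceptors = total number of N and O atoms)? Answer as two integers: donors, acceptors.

0, 2

Donors: find every N or O and count the H atoms it carries.
  atom 5 (O): bond orders sum to 2 → 0 H
  atom 7 (N): bond orders sum to 3 → 0 H
Lipinski HBD = 0.
Acceptors: N atoms = 1, O atoms = 1 → HBA = 2.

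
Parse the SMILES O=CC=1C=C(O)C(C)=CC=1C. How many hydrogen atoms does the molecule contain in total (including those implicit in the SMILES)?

10

Walk through each heavy atom and fill implicit hydrogens from standard valence (C 4, N 3, O 2, S 2, halogen 1):
  atom 1: O, bond orders sum to 2 (valence 2) → 0 H
  atom 2: C, bond orders sum to 3 (valence 4) → 1 H
  atom 3: C, bond orders sum to 4 (valence 4) → 0 H
  atom 4: C, bond orders sum to 3 (valence 4) → 1 H
  atom 5: C, bond orders sum to 4 (valence 4) → 0 H
  atom 6: O, bond orders sum to 1 (valence 2) → 1 H
  atom 7: C, bond orders sum to 4 (valence 4) → 0 H
  atom 8: C, bond orders sum to 1 (valence 4) → 3 H
  atom 9: C, bond orders sum to 3 (valence 4) → 1 H
  atom 10: C, bond orders sum to 4 (valence 4) → 0 H
  atom 11: C, bond orders sum to 1 (valence 4) → 3 H
Total hydrogens: 10.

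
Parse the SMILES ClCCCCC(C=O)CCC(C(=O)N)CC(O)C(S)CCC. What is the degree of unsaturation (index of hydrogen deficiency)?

2

Degree of unsaturation = (number of rings) + (number of π bonds).
Ring closures in the SMILES: 0.
π bonds: 2 double bonds (each 1 DoU) → 2 DoU from unsaturation.
Total DoU = 0 + 2 = 2.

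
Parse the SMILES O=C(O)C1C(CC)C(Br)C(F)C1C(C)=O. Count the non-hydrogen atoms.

15

Every atom symbol written in the SMILES (organic subset) is one heavy atom; implicit H are not written.
Heavy atoms by element → Br:1, C:10, F:1, O:3.
Total: 15.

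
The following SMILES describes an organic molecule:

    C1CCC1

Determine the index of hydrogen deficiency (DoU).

Molecular formula: C4H8.
DoU = (2C + 2 + N − H − X) / 2, where X is the halogen count and O/S are ignored.
    = (2·4 + 2 + 0 − 8 − 0) / 2 = 2 / 2 = 1.

1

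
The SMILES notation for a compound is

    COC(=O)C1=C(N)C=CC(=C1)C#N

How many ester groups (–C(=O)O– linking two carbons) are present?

The ester motif appears at heavy-atom position 3 in the SMILES.
Other groups present: 1 nitrile, 1 primary amine.
Ester count: 1.

1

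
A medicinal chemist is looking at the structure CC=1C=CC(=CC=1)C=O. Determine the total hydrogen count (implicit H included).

8

Walk through each heavy atom and fill implicit hydrogens from standard valence (C 4, N 3, O 2, S 2, halogen 1):
  atom 1: C, bond orders sum to 1 (valence 4) → 3 H
  atom 2: C, bond orders sum to 4 (valence 4) → 0 H
  atom 3: C, bond orders sum to 3 (valence 4) → 1 H
  atom 4: C, bond orders sum to 3 (valence 4) → 1 H
  atom 5: C, bond orders sum to 4 (valence 4) → 0 H
  atom 6: C, bond orders sum to 3 (valence 4) → 1 H
  atom 7: C, bond orders sum to 3 (valence 4) → 1 H
  atom 8: C, bond orders sum to 3 (valence 4) → 1 H
  atom 9: O, bond orders sum to 2 (valence 2) → 0 H
Total hydrogens: 8.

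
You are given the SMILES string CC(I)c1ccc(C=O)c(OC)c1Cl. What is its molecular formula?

Walk through each heavy atom and fill implicit hydrogens from standard valence (C 4, N 3, O 2, S 2, halogen 1); for lowercase aromatic atoms, an aromatic c carries 1 H when it has two neighbours and 0 H with three, and aromatic n carries 0 H:
  atom 1: C, bond orders sum to 1 (valence 4) → 3 H
  atom 2: C, bond orders sum to 3 (valence 4) → 1 H
  atom 3: I (halogen, monovalent) → 0 H
  atom 4: aromatic c, 3 neighbours → 0 H
  atom 5: aromatic c, 2 neighbours → 1 H
  atom 6: aromatic c, 2 neighbours → 1 H
  atom 7: aromatic c, 3 neighbours → 0 H
  atom 8: C, bond orders sum to 3 (valence 4) → 1 H
  atom 9: O, bond orders sum to 2 (valence 2) → 0 H
  atom 10: aromatic c, 3 neighbours → 0 H
  atom 11: O, bond orders sum to 2 (valence 2) → 0 H
  atom 12: C, bond orders sum to 1 (valence 4) → 3 H
  atom 13: aromatic c, 3 neighbours → 0 H
  atom 14: Cl (halogen, monovalent) → 0 H
Totals → C:10, H:10, Cl:1, I:1, O:2.
In Hill order: C10H10ClIO2.

C10H10ClIO2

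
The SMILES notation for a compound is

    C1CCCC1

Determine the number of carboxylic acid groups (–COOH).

Scan the SMILES for the carboxylic acid motif — none present.

0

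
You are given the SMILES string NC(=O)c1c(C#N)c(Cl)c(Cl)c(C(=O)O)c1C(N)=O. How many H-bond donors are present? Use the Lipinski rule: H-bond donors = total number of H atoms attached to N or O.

5

Donors: find every N or O and count the H atoms it carries.
  atom 1 (N): bond orders sum to 1 → 2 H
  atom 3 (O): bond orders sum to 2 → 0 H
  atom 7 (N): bond orders sum to 3 → 0 H
  atom 14 (O): bond orders sum to 2 → 0 H
  atom 15 (O): bond orders sum to 1 → 1 H
  atom 18 (N): bond orders sum to 1 → 2 H
  atom 19 (O): bond orders sum to 2 → 0 H
Lipinski HBD = 5.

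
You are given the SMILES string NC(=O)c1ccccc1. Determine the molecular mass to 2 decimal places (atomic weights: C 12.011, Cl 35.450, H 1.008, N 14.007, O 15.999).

First, the molecular formula is C7H7NO (counting implicit H from valence).
  C: 7 × 12.011 = 84.077
  H: 7 × 1.008 = 7.056
  N: 1 × 14.007 = 14.007
  O: 1 × 15.999 = 15.999
Sum: 7×12.011 + 7×1.008 + 1×14.007 + 1×15.999 = 121.139 → 121.14 g/mol.

121.14 g/mol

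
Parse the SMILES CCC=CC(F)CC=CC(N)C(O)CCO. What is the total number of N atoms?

Scan the SMILES for N atoms (remember two-letter symbols like Cl and Br are single atoms).
Nitrogen count: 1.

1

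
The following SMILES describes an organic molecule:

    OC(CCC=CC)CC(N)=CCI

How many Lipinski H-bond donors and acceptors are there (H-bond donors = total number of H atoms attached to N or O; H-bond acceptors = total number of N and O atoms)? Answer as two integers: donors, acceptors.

Donors: find every N or O and count the H atoms it carries.
  atom 1 (O): bond orders sum to 1 → 1 H
  atom 10 (N): bond orders sum to 1 → 2 H
Lipinski HBD = 3.
Acceptors: N atoms = 1, O atoms = 1 → HBA = 2.

3, 2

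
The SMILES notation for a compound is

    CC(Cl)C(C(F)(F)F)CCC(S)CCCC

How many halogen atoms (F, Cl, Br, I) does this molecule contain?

4

Halogen atoms appear at heavy-atom positions 3, 6, 7, 8 (1×Cl, 3×F).
Other groups present: 1 thiol.
Halogen count: 4.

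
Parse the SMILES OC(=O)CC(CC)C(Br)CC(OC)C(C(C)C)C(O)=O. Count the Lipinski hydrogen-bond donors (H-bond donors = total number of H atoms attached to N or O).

Donors: find every N or O and count the H atoms it carries.
  atom 1 (O): bond orders sum to 1 → 1 H
  atom 3 (O): bond orders sum to 2 → 0 H
  atom 12 (O): bond orders sum to 2 → 0 H
  atom 19 (O): bond orders sum to 1 → 1 H
  atom 20 (O): bond orders sum to 2 → 0 H
Lipinski HBD = 2.

2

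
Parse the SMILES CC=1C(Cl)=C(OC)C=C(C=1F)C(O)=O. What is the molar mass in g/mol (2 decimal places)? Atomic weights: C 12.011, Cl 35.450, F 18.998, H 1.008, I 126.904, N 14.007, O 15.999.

218.61 g/mol

First, the molecular formula is C9H8ClFO3 (counting implicit H from valence).
  C: 9 × 12.011 = 108.099
  Cl: 1 × 35.450 = 35.450
  F: 1 × 18.998 = 18.998
  H: 8 × 1.008 = 8.064
  O: 3 × 15.999 = 47.997
Sum: 9×12.011 + 1×35.450 + 1×18.998 + 8×1.008 + 3×15.999 = 218.608 → 218.61 g/mol.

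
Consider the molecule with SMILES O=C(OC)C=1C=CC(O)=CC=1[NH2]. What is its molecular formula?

C8H9NO3

Walk through each heavy atom and fill implicit hydrogens from standard valence (C 4, N 3, O 2, S 2, halogen 1):
  atom 1: O, bond orders sum to 2 (valence 2) → 0 H
  atom 2: C, bond orders sum to 4 (valence 4) → 0 H
  atom 3: O, bond orders sum to 2 (valence 2) → 0 H
  atom 4: C, bond orders sum to 1 (valence 4) → 3 H
  atom 5: C, bond orders sum to 4 (valence 4) → 0 H
  atom 6: C, bond orders sum to 3 (valence 4) → 1 H
  atom 7: C, bond orders sum to 3 (valence 4) → 1 H
  atom 8: C, bond orders sum to 4 (valence 4) → 0 H
  atom 9: O, bond orders sum to 1 (valence 2) → 1 H
  atom 10: C, bond orders sum to 3 (valence 4) → 1 H
  atom 11: C, bond orders sum to 4 (valence 4) → 0 H
  atom 12: N with explicit H count 2
Totals → C:8, H:9, N:1, O:3.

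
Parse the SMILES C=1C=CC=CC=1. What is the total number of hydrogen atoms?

6

Walk through each heavy atom and fill implicit hydrogens from standard valence (C 4, N 3, O 2, S 2, halogen 1):
  atom 1: C, bond orders sum to 3 (valence 4) → 1 H
  atom 2: C, bond orders sum to 3 (valence 4) → 1 H
  atom 3: C, bond orders sum to 3 (valence 4) → 1 H
  atom 4: C, bond orders sum to 3 (valence 4) → 1 H
  atom 5: C, bond orders sum to 3 (valence 4) → 1 H
  atom 6: C, bond orders sum to 3 (valence 4) → 1 H
Total hydrogens: 6.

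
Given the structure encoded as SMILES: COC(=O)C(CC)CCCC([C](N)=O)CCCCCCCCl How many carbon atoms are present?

Count every carbon token in the SMILES (each C, including those in ring-closure positions and inside branches).
Carbon count: 17.

17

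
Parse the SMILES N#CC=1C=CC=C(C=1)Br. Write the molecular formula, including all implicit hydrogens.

Walk through each heavy atom and fill implicit hydrogens from standard valence (C 4, N 3, O 2, S 2, halogen 1):
  atom 1: N, bond orders sum to 3 (valence 3) → 0 H
  atom 2: C, bond orders sum to 4 (valence 4) → 0 H
  atom 3: C, bond orders sum to 4 (valence 4) → 0 H
  atom 4: C, bond orders sum to 3 (valence 4) → 1 H
  atom 5: C, bond orders sum to 3 (valence 4) → 1 H
  atom 6: C, bond orders sum to 3 (valence 4) → 1 H
  atom 7: C, bond orders sum to 4 (valence 4) → 0 H
  atom 8: C, bond orders sum to 3 (valence 4) → 1 H
  atom 9: Br (halogen, monovalent) → 0 H
Totals → C:7, H:4, Br:1, N:1.

C7H4BrN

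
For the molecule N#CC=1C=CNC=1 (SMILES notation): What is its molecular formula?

C5H4N2

Walk through each heavy atom and fill implicit hydrogens from standard valence (C 4, N 3, O 2, S 2, halogen 1):
  atom 1: N, bond orders sum to 3 (valence 3) → 0 H
  atom 2: C, bond orders sum to 4 (valence 4) → 0 H
  atom 3: C, bond orders sum to 4 (valence 4) → 0 H
  atom 4: C, bond orders sum to 3 (valence 4) → 1 H
  atom 5: C, bond orders sum to 3 (valence 4) → 1 H
  atom 6: N, bond orders sum to 2 (valence 3) → 1 H
  atom 7: C, bond orders sum to 3 (valence 4) → 1 H
Totals → C:5, H:4, N:2.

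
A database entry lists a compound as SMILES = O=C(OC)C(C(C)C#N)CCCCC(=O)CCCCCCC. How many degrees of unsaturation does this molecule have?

Degree of unsaturation = (number of rings) + (number of π bonds).
Ring closures in the SMILES: 0.
π bonds: 2 double bonds (each 1 DoU), 1 triple bond (each 2 DoU) → 4 DoU from unsaturation.
Total DoU = 0 + 4 = 4.

4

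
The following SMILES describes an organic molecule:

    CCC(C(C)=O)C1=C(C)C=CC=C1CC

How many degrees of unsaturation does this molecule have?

5

Molecular formula: C14H20O.
DoU = (2C + 2 + N − H − X) / 2, where X is the halogen count and O/S are ignored.
    = (2·14 + 2 + 0 − 20 − 0) / 2 = 10 / 2 = 5.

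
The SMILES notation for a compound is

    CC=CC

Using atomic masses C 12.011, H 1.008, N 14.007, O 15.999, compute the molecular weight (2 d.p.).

56.11 g/mol

First, the molecular formula is C4H8 (counting implicit H from valence).
  C: 4 × 12.011 = 48.044
  H: 8 × 1.008 = 8.064
Sum: 4×12.011 + 8×1.008 = 56.108 → 56.11 g/mol.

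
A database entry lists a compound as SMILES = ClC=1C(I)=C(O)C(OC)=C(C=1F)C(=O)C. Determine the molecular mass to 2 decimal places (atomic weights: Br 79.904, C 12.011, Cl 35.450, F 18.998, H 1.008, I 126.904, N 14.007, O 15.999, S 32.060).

344.50 g/mol

First, the molecular formula is C9H7ClFIO3 (counting implicit H from valence).
  C: 9 × 12.011 = 108.099
  Cl: 1 × 35.450 = 35.450
  F: 1 × 18.998 = 18.998
  H: 7 × 1.008 = 7.056
  I: 1 × 126.904 = 126.904
  O: 3 × 15.999 = 47.997
Sum: 9×12.011 + 1×35.450 + 1×18.998 + 7×1.008 + 1×126.904 + 3×15.999 = 344.504 → 344.50 g/mol.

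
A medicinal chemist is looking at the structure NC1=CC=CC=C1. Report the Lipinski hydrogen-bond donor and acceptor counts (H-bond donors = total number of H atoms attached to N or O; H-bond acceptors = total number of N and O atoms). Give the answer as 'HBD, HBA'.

2, 1

Donors: find every N or O and count the H atoms it carries.
  atom 1 (N): bond orders sum to 1 → 2 H
Lipinski HBD = 2.
Acceptors: N atoms = 1, O atoms = 0 → HBA = 1.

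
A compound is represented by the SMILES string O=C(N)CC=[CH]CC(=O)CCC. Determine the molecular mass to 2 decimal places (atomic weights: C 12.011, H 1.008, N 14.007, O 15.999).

First, the molecular formula is C9H15NO2 (counting implicit H from valence).
  C: 9 × 12.011 = 108.099
  H: 15 × 1.008 = 15.120
  N: 1 × 14.007 = 14.007
  O: 2 × 15.999 = 31.998
Sum: 9×12.011 + 15×1.008 + 1×14.007 + 2×15.999 = 169.224 → 169.22 g/mol.

169.22 g/mol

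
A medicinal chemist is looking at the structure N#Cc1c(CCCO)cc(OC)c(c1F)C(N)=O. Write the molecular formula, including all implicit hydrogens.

C12H13FN2O3

Walk through each heavy atom and fill implicit hydrogens from standard valence (C 4, N 3, O 2, S 2, halogen 1); for lowercase aromatic atoms, an aromatic c carries 1 H when it has two neighbours and 0 H with three, and aromatic n carries 0 H:
  atom 1: N, bond orders sum to 3 (valence 3) → 0 H
  atom 2: C, bond orders sum to 4 (valence 4) → 0 H
  atom 3: aromatic c, 3 neighbours → 0 H
  atom 4: aromatic c, 3 neighbours → 0 H
  atom 5: C, bond orders sum to 2 (valence 4) → 2 H
  atom 6: C, bond orders sum to 2 (valence 4) → 2 H
  atom 7: C, bond orders sum to 2 (valence 4) → 2 H
  atom 8: O, bond orders sum to 1 (valence 2) → 1 H
  atom 9: aromatic c, 2 neighbours → 1 H
  atom 10: aromatic c, 3 neighbours → 0 H
  atom 11: O, bond orders sum to 2 (valence 2) → 0 H
  atom 12: C, bond orders sum to 1 (valence 4) → 3 H
  atom 13: aromatic c, 3 neighbours → 0 H
  atom 14: aromatic c, 3 neighbours → 0 H
  atom 15: F (halogen, monovalent) → 0 H
  atom 16: C, bond orders sum to 4 (valence 4) → 0 H
  atom 17: N, bond orders sum to 1 (valence 3) → 2 H
  atom 18: O, bond orders sum to 2 (valence 2) → 0 H
Totals → C:12, H:13, F:1, N:2, O:3.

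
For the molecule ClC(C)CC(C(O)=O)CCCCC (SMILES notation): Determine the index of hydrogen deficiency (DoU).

Degree of unsaturation = (number of rings) + (number of π bonds).
Ring closures in the SMILES: 0.
π bonds: 1 double bond (each 1 DoU) → 1 DoU from unsaturation.
Total DoU = 0 + 1 = 1.

1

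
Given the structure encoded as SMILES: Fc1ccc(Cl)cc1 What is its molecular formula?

Walk through each heavy atom and fill implicit hydrogens from standard valence (C 4, N 3, O 2, S 2, halogen 1); for lowercase aromatic atoms, an aromatic c carries 1 H when it has two neighbours and 0 H with three, and aromatic n carries 0 H:
  atom 1: F (halogen, monovalent) → 0 H
  atom 2: aromatic c, 3 neighbours → 0 H
  atom 3: aromatic c, 2 neighbours → 1 H
  atom 4: aromatic c, 2 neighbours → 1 H
  atom 5: aromatic c, 3 neighbours → 0 H
  atom 6: Cl (halogen, monovalent) → 0 H
  atom 7: aromatic c, 2 neighbours → 1 H
  atom 8: aromatic c, 2 neighbours → 1 H
Totals → C:6, H:4, Cl:1, F:1.

C6H4ClF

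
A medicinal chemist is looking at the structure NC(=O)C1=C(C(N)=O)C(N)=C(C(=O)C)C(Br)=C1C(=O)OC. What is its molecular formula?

Walk through each heavy atom and fill implicit hydrogens from standard valence (C 4, N 3, O 2, S 2, halogen 1):
  atom 1: N, bond orders sum to 1 (valence 3) → 2 H
  atom 2: C, bond orders sum to 4 (valence 4) → 0 H
  atom 3: O, bond orders sum to 2 (valence 2) → 0 H
  atom 4: C, bond orders sum to 4 (valence 4) → 0 H
  atom 5: C, bond orders sum to 4 (valence 4) → 0 H
  atom 6: C, bond orders sum to 4 (valence 4) → 0 H
  atom 7: N, bond orders sum to 1 (valence 3) → 2 H
  atom 8: O, bond orders sum to 2 (valence 2) → 0 H
  atom 9: C, bond orders sum to 4 (valence 4) → 0 H
  atom 10: N, bond orders sum to 1 (valence 3) → 2 H
  atom 11: C, bond orders sum to 4 (valence 4) → 0 H
  atom 12: C, bond orders sum to 4 (valence 4) → 0 H
  atom 13: O, bond orders sum to 2 (valence 2) → 0 H
  atom 14: C, bond orders sum to 1 (valence 4) → 3 H
  atom 15: C, bond orders sum to 4 (valence 4) → 0 H
  atom 16: Br (halogen, monovalent) → 0 H
  atom 17: C, bond orders sum to 4 (valence 4) → 0 H
  atom 18: C, bond orders sum to 4 (valence 4) → 0 H
  atom 19: O, bond orders sum to 2 (valence 2) → 0 H
  atom 20: O, bond orders sum to 2 (valence 2) → 0 H
  atom 21: C, bond orders sum to 1 (valence 4) → 3 H
Totals → C:12, H:12, Br:1, N:3, O:5.
In Hill order: C12H12BrN3O5.

C12H12BrN3O5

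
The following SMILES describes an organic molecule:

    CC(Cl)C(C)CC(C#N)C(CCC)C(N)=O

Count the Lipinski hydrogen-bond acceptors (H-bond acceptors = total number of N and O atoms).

3

N atoms: 2; O atoms: 1.
Lipinski HBA = 2 + 1 = 3.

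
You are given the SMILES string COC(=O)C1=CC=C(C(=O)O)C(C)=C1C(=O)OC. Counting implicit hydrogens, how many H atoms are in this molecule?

Walk through each heavy atom and fill implicit hydrogens from standard valence (C 4, N 3, O 2, S 2, halogen 1):
  atom 1: C, bond orders sum to 1 (valence 4) → 3 H
  atom 2: O, bond orders sum to 2 (valence 2) → 0 H
  atom 3: C, bond orders sum to 4 (valence 4) → 0 H
  atom 4: O, bond orders sum to 2 (valence 2) → 0 H
  atom 5: C, bond orders sum to 4 (valence 4) → 0 H
  atom 6: C, bond orders sum to 3 (valence 4) → 1 H
  atom 7: C, bond orders sum to 3 (valence 4) → 1 H
  atom 8: C, bond orders sum to 4 (valence 4) → 0 H
  atom 9: C, bond orders sum to 4 (valence 4) → 0 H
  atom 10: O, bond orders sum to 2 (valence 2) → 0 H
  atom 11: O, bond orders sum to 1 (valence 2) → 1 H
  atom 12: C, bond orders sum to 4 (valence 4) → 0 H
  atom 13: C, bond orders sum to 1 (valence 4) → 3 H
  atom 14: C, bond orders sum to 4 (valence 4) → 0 H
  atom 15: C, bond orders sum to 4 (valence 4) → 0 H
  atom 16: O, bond orders sum to 2 (valence 2) → 0 H
  atom 17: O, bond orders sum to 2 (valence 2) → 0 H
  atom 18: C, bond orders sum to 1 (valence 4) → 3 H
Total hydrogens: 12.

12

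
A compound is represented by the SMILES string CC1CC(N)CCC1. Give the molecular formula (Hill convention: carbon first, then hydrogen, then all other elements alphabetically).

Walk through each heavy atom and fill implicit hydrogens from standard valence (C 4, N 3, O 2, S 2, halogen 1):
  atom 1: C, bond orders sum to 1 (valence 4) → 3 H
  atom 2: C, bond orders sum to 3 (valence 4) → 1 H
  atom 3: C, bond orders sum to 2 (valence 4) → 2 H
  atom 4: C, bond orders sum to 3 (valence 4) → 1 H
  atom 5: N, bond orders sum to 1 (valence 3) → 2 H
  atom 6: C, bond orders sum to 2 (valence 4) → 2 H
  atom 7: C, bond orders sum to 2 (valence 4) → 2 H
  atom 8: C, bond orders sum to 2 (valence 4) → 2 H
Totals → C:7, H:15, N:1.
In Hill order: C7H15N.

C7H15N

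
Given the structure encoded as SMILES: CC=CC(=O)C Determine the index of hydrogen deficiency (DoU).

Molecular formula: C5H8O.
DoU = (2C + 2 + N − H − X) / 2, where X is the halogen count and O/S are ignored.
    = (2·5 + 2 + 0 − 8 − 0) / 2 = 4 / 2 = 2.

2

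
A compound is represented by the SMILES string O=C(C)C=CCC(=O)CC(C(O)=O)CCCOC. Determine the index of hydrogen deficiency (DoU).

4

Degree of unsaturation = (number of rings) + (number of π bonds).
Ring closures in the SMILES: 0.
π bonds: 4 double bonds (each 1 DoU) → 4 DoU from unsaturation.
Total DoU = 0 + 4 = 4.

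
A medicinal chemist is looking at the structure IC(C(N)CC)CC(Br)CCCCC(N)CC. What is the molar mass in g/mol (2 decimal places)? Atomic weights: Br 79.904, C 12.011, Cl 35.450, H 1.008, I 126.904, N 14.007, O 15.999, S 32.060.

419.19 g/mol

First, the molecular formula is C13H28BrIN2 (counting implicit H from valence).
  Br: 1 × 79.904 = 79.904
  C: 13 × 12.011 = 156.143
  H: 28 × 1.008 = 28.224
  I: 1 × 126.904 = 126.904
  N: 2 × 14.007 = 28.014
Sum: 1×79.904 + 13×12.011 + 28×1.008 + 1×126.904 + 2×14.007 = 419.189 → 419.19 g/mol.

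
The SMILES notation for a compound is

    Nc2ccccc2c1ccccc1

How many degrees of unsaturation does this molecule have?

8

Molecular formula: C12H11N.
DoU = (2C + 2 + N − H − X) / 2, where X is the halogen count and O/S are ignored.
    = (2·12 + 2 + 1 − 11 − 0) / 2 = 16 / 2 = 8.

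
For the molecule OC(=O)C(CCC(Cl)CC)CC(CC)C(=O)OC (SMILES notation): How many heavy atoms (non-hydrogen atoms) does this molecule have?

18

Every atom symbol written in the SMILES (organic subset) is one heavy atom; implicit H are not written.
Heavy atoms by element → C:13, Cl:1, O:4.
Total: 18.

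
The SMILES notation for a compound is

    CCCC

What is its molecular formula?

C4H10

Walk through each heavy atom and fill implicit hydrogens from standard valence (C 4, N 3, O 2, S 2, halogen 1):
  atom 1: C, bond orders sum to 1 (valence 4) → 3 H
  atom 2: C, bond orders sum to 2 (valence 4) → 2 H
  atom 3: C, bond orders sum to 2 (valence 4) → 2 H
  atom 4: C, bond orders sum to 1 (valence 4) → 3 H
Totals → C:4, H:10.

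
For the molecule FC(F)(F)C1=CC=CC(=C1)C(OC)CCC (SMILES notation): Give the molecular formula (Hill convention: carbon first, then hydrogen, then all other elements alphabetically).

Walk through each heavy atom and fill implicit hydrogens from standard valence (C 4, N 3, O 2, S 2, halogen 1):
  atom 1: F (halogen, monovalent) → 0 H
  atom 2: C, bond orders sum to 4 (valence 4) → 0 H
  atom 3: F (halogen, monovalent) → 0 H
  atom 4: F (halogen, monovalent) → 0 H
  atom 5: C, bond orders sum to 4 (valence 4) → 0 H
  atom 6: C, bond orders sum to 3 (valence 4) → 1 H
  atom 7: C, bond orders sum to 3 (valence 4) → 1 H
  atom 8: C, bond orders sum to 3 (valence 4) → 1 H
  atom 9: C, bond orders sum to 4 (valence 4) → 0 H
  atom 10: C, bond orders sum to 3 (valence 4) → 1 H
  atom 11: C, bond orders sum to 3 (valence 4) → 1 H
  atom 12: O, bond orders sum to 2 (valence 2) → 0 H
  atom 13: C, bond orders sum to 1 (valence 4) → 3 H
  atom 14: C, bond orders sum to 2 (valence 4) → 2 H
  atom 15: C, bond orders sum to 2 (valence 4) → 2 H
  atom 16: C, bond orders sum to 1 (valence 4) → 3 H
Totals → C:12, H:15, F:3, O:1.

C12H15F3O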